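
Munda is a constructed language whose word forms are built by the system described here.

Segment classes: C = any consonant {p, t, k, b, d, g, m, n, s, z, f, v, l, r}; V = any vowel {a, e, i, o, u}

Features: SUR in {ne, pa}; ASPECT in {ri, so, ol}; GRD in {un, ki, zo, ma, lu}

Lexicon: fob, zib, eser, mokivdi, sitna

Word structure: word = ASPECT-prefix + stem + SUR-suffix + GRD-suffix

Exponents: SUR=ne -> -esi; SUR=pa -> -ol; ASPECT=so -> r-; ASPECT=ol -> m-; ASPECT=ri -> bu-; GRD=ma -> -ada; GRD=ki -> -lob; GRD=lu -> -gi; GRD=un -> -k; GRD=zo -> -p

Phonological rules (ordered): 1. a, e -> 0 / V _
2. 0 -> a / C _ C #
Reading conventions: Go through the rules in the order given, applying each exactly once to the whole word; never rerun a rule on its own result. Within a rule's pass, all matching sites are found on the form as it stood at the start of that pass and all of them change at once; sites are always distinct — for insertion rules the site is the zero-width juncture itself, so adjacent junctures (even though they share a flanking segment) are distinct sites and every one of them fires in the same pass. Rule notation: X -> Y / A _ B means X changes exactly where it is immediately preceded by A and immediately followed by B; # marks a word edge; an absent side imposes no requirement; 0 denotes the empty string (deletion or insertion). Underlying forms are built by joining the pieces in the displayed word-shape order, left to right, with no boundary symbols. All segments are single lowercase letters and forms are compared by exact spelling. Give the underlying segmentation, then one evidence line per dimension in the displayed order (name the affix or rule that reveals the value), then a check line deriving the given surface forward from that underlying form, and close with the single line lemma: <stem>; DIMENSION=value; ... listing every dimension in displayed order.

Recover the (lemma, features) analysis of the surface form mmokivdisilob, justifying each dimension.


underlying: m-mokivdi-esi-lob
SUR=ne - signalled by the affix -esi
ASPECT=ol - signalled by the affix m-
GRD=ki - signalled by the affix -lob
check: mmokivdiesilob -> mmokivdisilob -> mmokivdisilob
lemma: mokivdi; SUR=ne; ASPECT=ol; GRD=ki


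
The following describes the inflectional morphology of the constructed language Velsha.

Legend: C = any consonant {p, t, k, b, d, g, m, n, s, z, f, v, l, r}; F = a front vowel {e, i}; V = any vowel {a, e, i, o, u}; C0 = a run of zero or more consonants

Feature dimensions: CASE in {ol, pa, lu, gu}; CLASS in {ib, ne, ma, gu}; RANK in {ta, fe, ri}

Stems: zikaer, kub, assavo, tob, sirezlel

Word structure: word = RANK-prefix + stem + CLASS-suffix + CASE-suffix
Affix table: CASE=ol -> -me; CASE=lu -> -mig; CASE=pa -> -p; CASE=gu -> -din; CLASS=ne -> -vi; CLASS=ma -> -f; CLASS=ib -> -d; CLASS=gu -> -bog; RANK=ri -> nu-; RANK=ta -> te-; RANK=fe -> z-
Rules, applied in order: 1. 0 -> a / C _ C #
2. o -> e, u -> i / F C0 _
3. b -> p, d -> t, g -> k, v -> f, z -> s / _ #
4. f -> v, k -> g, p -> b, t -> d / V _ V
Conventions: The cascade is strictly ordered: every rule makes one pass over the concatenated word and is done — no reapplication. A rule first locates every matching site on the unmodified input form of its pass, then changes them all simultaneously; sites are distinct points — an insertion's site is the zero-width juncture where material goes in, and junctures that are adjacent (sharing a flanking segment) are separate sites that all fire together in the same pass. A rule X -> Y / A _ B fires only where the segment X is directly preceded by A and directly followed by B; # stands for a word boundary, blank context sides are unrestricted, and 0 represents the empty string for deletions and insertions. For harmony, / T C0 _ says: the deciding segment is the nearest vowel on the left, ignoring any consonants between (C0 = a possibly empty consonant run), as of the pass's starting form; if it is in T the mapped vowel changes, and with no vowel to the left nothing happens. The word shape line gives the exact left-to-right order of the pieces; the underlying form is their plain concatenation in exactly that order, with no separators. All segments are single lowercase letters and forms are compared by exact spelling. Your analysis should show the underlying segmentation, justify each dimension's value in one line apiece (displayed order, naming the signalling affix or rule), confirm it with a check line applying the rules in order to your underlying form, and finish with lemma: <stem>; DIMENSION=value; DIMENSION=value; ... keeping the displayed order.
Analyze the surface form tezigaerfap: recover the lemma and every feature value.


underlying: te-zikaer-f-p
CASE=pa - signalled by the affix -p
CLASS=ma - signalled by the affix -f
RANK=ta - signalled by the affix te-
check: tezikaerfp -> tezikaerfap -> tezikaerfap -> tezikaerfap -> tezigaerfap
lemma: zikaer; CASE=pa; CLASS=ma; RANK=ta


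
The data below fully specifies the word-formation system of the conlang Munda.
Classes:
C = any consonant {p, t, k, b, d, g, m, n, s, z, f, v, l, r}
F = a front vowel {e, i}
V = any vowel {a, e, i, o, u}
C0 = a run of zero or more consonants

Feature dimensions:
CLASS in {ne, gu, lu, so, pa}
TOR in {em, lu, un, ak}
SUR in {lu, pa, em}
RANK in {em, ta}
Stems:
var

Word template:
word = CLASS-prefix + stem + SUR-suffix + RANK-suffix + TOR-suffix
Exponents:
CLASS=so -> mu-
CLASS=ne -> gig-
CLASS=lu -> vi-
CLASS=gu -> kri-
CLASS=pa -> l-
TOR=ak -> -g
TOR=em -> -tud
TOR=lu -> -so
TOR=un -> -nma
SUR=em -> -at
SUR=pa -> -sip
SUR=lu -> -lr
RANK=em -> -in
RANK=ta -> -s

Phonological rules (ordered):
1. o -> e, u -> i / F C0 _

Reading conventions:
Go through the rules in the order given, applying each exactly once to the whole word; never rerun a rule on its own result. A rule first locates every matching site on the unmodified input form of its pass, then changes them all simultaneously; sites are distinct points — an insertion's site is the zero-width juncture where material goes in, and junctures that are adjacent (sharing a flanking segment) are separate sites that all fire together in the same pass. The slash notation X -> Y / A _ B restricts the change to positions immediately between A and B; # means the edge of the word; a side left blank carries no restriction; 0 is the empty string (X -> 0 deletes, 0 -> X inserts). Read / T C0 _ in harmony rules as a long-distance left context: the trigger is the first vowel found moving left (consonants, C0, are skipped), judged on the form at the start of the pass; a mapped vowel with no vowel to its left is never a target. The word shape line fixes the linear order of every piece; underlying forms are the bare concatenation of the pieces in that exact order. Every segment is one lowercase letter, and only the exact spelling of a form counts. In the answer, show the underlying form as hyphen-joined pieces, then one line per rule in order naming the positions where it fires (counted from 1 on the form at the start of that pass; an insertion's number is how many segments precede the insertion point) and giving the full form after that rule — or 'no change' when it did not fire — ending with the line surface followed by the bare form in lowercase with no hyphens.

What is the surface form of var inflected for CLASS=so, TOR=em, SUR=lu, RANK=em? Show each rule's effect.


underlying: mu-var-lr-in-tud
1. o -> e, u -> i / F C0 _: fires at position(s) 11: muvarlrintid
surface: muvarlrintid


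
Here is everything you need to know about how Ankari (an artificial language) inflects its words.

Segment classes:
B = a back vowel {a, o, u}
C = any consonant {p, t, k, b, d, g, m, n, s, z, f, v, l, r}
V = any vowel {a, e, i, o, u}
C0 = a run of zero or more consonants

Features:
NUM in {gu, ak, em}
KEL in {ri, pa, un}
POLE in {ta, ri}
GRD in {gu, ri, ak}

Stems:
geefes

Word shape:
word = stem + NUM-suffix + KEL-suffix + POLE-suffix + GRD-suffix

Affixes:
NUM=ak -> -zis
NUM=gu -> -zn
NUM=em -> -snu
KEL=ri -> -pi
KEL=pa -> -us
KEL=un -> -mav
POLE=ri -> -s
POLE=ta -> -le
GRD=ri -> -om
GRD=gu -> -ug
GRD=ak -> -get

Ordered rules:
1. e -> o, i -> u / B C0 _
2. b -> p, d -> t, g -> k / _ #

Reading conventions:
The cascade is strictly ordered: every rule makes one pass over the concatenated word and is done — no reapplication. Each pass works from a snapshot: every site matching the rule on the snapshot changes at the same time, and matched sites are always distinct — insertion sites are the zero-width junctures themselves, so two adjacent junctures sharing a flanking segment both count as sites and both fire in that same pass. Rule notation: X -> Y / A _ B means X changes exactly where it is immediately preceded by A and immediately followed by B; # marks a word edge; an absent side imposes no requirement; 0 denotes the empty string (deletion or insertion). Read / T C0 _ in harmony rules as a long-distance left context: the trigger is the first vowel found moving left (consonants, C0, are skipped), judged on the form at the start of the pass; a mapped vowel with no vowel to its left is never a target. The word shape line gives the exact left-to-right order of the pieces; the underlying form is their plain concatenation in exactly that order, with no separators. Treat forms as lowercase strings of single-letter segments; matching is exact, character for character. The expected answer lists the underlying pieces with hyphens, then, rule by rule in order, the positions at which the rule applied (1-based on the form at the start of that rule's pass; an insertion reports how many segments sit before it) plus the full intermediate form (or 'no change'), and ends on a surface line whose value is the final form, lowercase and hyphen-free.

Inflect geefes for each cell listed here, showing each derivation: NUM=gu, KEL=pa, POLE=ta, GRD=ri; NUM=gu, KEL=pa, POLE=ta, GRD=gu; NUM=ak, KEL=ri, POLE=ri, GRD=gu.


cell NUM=gu, KEL=pa, POLE=ta, GRD=ri:
underlying: geefes-zn-us-le-om
1. e -> o, i -> u / B C0 _: fires at position(s) 12: geefesznusloom
2. b -> p, d -> t, g -> k / _ #: no change
surface: geefesznusloom

cell NUM=gu, KEL=pa, POLE=ta, GRD=gu:
underlying: geefes-zn-us-le-ug
1. e -> o, i -> u / B C0 _: fires at position(s) 12: geefesznusloug
2. b -> p, d -> t, g -> k / _ #: fires at position(s) 14: geefesznuslouk
surface: geefesznuslouk

cell NUM=ak, KEL=ri, POLE=ri, GRD=gu:
underlying: geefes-zis-pi-s-ug
1. e -> o, i -> u / B C0 _: no change
2. b -> p, d -> t, g -> k / _ #: fires at position(s) 14: geefeszispisuk
surface: geefeszispisuk


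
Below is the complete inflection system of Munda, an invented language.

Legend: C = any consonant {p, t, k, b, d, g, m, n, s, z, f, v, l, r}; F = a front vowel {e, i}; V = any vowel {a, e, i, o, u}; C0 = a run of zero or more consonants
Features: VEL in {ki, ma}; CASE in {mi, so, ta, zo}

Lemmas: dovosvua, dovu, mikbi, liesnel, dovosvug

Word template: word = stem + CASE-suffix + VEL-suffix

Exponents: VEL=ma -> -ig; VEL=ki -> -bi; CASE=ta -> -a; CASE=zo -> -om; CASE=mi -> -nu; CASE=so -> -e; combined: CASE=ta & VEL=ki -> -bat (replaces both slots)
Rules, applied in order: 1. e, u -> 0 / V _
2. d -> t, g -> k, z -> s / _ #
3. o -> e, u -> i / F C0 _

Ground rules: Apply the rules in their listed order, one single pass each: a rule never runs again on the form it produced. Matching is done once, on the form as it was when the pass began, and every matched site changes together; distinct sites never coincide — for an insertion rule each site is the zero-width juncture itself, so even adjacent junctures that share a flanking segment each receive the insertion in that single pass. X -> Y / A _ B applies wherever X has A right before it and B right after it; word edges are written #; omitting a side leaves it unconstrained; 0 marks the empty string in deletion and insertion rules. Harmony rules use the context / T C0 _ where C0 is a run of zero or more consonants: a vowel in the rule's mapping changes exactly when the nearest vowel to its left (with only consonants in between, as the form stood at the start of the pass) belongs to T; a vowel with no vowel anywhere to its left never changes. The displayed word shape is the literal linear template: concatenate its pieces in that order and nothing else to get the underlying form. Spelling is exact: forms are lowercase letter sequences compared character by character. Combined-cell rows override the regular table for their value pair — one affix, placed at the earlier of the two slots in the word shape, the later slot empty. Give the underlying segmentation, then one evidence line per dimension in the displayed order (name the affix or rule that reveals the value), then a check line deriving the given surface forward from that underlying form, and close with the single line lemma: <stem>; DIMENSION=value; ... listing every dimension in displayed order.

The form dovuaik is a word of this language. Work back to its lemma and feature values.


underlying: dovu-a-ig
VEL=ma - signalled by the affix -ig
CASE=ta - signalled by the affix -a
check: dovuaig -> dovuaig -> dovuaik -> dovuaik
lemma: dovu; VEL=ma; CASE=ta


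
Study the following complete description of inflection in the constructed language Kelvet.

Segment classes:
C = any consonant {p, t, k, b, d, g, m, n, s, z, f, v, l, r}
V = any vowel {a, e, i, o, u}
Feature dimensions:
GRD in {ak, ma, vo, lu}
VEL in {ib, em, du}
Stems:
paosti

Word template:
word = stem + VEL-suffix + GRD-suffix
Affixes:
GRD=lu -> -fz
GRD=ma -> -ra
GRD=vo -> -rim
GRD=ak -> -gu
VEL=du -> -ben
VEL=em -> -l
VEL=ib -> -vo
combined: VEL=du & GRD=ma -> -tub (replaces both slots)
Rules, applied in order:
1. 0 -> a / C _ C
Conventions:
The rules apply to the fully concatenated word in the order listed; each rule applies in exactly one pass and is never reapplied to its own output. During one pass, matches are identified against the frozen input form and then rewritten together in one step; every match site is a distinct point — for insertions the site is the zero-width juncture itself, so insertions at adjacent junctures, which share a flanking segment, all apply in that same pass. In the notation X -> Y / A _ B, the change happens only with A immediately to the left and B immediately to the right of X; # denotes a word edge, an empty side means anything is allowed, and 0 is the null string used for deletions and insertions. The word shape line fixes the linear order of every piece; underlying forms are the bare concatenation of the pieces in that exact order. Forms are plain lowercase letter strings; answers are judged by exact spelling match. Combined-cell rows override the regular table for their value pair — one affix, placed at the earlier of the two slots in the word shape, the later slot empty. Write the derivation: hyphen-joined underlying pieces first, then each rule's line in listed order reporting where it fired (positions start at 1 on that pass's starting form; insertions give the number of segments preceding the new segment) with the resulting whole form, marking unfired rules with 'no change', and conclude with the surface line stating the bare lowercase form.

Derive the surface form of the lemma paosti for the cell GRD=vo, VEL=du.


underlying: paosti-ben-rim
1. 0 -> a / C _ C: inserts after position(s) 4, 9: paosatibenarim
surface: paosatibenarim


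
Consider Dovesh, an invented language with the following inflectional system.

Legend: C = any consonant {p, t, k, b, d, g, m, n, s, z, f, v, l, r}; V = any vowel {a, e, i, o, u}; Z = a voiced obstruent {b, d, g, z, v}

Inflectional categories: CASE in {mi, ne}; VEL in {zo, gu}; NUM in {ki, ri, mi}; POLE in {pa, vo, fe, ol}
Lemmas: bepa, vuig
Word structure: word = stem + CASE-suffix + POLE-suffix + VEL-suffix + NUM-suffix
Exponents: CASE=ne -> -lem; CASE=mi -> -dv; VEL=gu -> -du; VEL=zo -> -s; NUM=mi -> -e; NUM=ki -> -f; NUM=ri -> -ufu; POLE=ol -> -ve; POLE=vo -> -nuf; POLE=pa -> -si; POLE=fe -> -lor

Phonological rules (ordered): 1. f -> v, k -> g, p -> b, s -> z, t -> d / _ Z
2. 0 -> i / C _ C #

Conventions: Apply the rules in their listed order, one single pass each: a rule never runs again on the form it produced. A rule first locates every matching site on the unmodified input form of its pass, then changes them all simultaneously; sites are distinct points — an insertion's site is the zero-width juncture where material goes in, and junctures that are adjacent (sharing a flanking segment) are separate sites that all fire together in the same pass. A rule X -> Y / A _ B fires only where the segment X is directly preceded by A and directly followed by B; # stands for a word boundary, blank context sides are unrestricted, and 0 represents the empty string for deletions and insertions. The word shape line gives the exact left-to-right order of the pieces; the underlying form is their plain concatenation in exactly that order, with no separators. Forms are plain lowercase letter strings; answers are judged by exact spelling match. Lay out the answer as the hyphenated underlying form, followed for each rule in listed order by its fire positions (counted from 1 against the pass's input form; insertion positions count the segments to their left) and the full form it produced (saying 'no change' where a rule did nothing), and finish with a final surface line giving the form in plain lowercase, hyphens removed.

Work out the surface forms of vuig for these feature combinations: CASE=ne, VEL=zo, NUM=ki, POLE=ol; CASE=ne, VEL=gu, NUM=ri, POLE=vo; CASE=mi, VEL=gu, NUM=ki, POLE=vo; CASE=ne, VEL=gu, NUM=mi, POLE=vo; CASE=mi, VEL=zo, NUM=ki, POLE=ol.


cell CASE=ne, VEL=zo, NUM=ki, POLE=ol:
underlying: vuig-lem-ve-s-f
1. f -> v, k -> g, p -> b, s -> z, t -> d / _ Z: no change
2. 0 -> i / C _ C #: inserts after position(s) 10: vuiglemvesif
surface: vuiglemvesif

cell CASE=ne, VEL=gu, NUM=ri, POLE=vo:
underlying: vuig-lem-nuf-du-ufu
1. f -> v, k -> g, p -> b, s -> z, t -> d / _ Z: fires at position(s) 10: vuiglemnuvduufu
2. 0 -> i / C _ C #: no change
surface: vuiglemnuvduufu

cell CASE=mi, VEL=gu, NUM=ki, POLE=vo:
underlying: vuig-dv-nuf-du-f
1. f -> v, k -> g, p -> b, s -> z, t -> d / _ Z: fires at position(s) 9: vuigdvnuvduf
2. 0 -> i / C _ C #: no change
surface: vuigdvnuvduf

cell CASE=ne, VEL=gu, NUM=mi, POLE=vo:
underlying: vuig-lem-nuf-du-e
1. f -> v, k -> g, p -> b, s -> z, t -> d / _ Z: fires at position(s) 10: vuiglemnuvdue
2. 0 -> i / C _ C #: no change
surface: vuiglemnuvdue

cell CASE=mi, VEL=zo, NUM=ki, POLE=ol:
underlying: vuig-dv-ve-s-f
1. f -> v, k -> g, p -> b, s -> z, t -> d / _ Z: no change
2. 0 -> i / C _ C #: inserts after position(s) 9: vuigdvvesif
surface: vuigdvvesif


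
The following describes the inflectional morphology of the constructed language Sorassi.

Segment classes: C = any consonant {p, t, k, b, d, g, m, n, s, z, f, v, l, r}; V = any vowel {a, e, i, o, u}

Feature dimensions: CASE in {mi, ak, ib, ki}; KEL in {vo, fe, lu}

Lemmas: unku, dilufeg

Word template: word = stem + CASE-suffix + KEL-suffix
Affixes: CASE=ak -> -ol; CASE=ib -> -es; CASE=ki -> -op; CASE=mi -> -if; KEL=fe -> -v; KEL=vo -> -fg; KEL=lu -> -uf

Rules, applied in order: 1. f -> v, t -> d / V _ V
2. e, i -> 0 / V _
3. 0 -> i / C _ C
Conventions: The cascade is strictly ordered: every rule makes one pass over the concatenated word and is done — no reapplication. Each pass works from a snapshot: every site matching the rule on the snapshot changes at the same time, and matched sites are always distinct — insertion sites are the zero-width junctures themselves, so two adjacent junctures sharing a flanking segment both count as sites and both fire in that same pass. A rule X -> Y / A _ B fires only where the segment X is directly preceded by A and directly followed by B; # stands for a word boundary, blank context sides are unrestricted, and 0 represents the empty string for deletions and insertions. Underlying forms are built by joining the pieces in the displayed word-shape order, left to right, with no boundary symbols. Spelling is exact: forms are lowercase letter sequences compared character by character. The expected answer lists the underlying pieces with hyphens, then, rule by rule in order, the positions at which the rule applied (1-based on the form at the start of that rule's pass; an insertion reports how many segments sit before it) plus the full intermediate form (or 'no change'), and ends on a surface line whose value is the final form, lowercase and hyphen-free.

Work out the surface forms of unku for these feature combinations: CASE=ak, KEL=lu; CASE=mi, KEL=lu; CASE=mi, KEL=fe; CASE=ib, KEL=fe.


cell CASE=ak, KEL=lu:
underlying: unku-ol-uf
1. f -> v, t -> d / V _ V: no change
2. e, i -> 0 / V _: no change
3. 0 -> i / C _ C: inserts after position(s) 2: unikuoluf
surface: unikuoluf

cell CASE=mi, KEL=lu:
underlying: unku-if-uf
1. f -> v, t -> d / V _ V: fires at position(s) 6: unkuivuf
2. e, i -> 0 / V _: fires at position(s) 5: unkuvuf
3. 0 -> i / C _ C: inserts after position(s) 2: unikuvuf
surface: unikuvuf

cell CASE=mi, KEL=fe:
underlying: unku-if-v
1. f -> v, t -> d / V _ V: no change
2. e, i -> 0 / V _: fires at position(s) 5: unkufv
3. 0 -> i / C _ C: inserts after position(s) 2, 5: unikufiv
surface: unikufiv

cell CASE=ib, KEL=fe:
underlying: unku-es-v
1. f -> v, t -> d / V _ V: no change
2. e, i -> 0 / V _: fires at position(s) 5: unkusv
3. 0 -> i / C _ C: inserts after position(s) 2, 5: unikusiv
surface: unikusiv


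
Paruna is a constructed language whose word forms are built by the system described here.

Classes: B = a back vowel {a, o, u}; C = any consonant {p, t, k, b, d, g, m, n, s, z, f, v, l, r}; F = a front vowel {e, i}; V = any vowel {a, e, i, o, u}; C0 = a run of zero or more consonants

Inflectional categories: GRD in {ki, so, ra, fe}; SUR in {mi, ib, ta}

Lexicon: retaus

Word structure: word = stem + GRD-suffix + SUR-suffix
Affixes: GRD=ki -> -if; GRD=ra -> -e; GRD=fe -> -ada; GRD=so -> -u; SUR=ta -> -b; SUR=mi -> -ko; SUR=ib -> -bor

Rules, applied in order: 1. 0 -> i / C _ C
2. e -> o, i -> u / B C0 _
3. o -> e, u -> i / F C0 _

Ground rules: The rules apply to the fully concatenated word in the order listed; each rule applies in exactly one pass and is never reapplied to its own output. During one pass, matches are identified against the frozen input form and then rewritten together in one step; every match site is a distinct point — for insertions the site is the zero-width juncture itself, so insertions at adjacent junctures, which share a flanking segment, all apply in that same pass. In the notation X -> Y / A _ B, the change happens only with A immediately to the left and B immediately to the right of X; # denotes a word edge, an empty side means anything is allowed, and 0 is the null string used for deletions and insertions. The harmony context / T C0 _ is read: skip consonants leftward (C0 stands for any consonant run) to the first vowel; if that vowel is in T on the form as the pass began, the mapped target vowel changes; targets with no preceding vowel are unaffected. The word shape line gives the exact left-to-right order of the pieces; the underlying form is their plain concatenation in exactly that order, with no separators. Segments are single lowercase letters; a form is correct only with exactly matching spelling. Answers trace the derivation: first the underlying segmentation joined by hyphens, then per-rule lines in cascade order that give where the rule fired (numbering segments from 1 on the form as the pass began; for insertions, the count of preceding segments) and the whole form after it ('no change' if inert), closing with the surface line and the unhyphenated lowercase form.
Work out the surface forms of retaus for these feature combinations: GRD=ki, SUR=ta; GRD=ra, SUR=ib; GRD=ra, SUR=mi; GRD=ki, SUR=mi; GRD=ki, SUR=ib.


cell GRD=ki, SUR=ta:
underlying: retaus-if-b
1. 0 -> i / C _ C: inserts after position(s) 8: retausifib
2. e -> o, i -> u / B C0 _: fires at position(s) 7: retausufib
3. o -> e, u -> i / F C0 _: no change
surface: retausufib

cell GRD=ra, SUR=ib:
underlying: retaus-e-bor
1. 0 -> i / C _ C: no change
2. e -> o, i -> u / B C0 _: fires at position(s) 7: retausobor
3. o -> e, u -> i / F C0 _: no change
surface: retausobor

cell GRD=ra, SUR=mi:
underlying: retaus-e-ko
1. 0 -> i / C _ C: no change
2. e -> o, i -> u / B C0 _: fires at position(s) 7: retausoko
3. o -> e, u -> i / F C0 _: no change
surface: retausoko

cell GRD=ki, SUR=mi:
underlying: retaus-if-ko
1. 0 -> i / C _ C: inserts after position(s) 8: retausifiko
2. e -> o, i -> u / B C0 _: fires at position(s) 7: retausufiko
3. o -> e, u -> i / F C0 _: fires at position(s) 11: retausufike
surface: retausufike

cell GRD=ki, SUR=ib:
underlying: retaus-if-bor
1. 0 -> i / C _ C: inserts after position(s) 8: retausifibor
2. e -> o, i -> u / B C0 _: fires at position(s) 7: retausufibor
3. o -> e, u -> i / F C0 _: fires at position(s) 11: retausufiber
surface: retausufiber


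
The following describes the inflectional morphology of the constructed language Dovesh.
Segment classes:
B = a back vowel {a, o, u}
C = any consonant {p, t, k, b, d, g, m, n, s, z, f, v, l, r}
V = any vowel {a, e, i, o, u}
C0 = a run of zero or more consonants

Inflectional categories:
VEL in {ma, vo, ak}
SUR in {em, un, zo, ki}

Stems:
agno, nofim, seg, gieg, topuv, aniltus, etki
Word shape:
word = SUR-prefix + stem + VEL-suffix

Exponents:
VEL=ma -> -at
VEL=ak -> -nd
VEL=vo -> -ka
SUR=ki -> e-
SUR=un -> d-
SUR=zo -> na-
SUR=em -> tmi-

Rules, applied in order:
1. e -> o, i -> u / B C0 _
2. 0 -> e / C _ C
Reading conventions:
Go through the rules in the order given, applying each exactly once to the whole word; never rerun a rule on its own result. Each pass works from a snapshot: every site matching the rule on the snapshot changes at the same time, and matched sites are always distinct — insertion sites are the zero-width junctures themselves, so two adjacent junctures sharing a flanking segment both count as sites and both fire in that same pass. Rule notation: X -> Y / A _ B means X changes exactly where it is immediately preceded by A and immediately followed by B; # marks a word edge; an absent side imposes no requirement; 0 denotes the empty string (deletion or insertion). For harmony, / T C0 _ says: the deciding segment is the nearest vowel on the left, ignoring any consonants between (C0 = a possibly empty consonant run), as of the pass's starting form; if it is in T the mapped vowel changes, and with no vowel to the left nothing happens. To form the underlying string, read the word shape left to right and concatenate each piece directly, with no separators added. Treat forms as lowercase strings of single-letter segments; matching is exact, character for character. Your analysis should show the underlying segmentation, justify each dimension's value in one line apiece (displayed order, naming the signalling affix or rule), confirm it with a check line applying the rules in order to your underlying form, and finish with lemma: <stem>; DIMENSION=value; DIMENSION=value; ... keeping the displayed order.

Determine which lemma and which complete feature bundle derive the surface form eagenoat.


underlying: e-agno-at
VEL=ma - signalled by the affix -at
SUR=ki - signalled by the affix e-
check: eagnoat -> eagnoat -> eagenoat
lemma: agno; VEL=ma; SUR=ki


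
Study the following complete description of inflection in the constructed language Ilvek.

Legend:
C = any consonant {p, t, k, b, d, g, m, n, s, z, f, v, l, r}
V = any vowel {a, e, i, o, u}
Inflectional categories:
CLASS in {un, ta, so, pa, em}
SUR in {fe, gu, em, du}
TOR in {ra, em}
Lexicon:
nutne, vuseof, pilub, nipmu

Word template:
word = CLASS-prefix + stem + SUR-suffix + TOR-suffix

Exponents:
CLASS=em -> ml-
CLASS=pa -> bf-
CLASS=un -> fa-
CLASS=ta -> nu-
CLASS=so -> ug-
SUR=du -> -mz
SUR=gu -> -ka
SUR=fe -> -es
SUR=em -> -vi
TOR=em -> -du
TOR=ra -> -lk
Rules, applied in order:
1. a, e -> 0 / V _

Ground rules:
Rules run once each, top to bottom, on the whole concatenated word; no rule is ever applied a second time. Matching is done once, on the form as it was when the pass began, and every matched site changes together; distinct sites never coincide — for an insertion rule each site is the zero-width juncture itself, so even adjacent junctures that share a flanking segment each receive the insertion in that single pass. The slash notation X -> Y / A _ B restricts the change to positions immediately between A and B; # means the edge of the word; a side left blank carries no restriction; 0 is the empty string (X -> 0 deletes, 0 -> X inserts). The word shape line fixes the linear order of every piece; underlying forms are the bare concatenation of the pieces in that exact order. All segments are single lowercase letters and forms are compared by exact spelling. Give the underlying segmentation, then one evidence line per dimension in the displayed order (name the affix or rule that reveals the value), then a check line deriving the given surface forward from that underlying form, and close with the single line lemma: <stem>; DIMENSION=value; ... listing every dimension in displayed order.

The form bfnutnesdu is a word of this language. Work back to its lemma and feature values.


underlying: bf-nutne-es-du
CLASS=pa - signalled by the affix bf-
SUR=fe - signalled by the affix -es
TOR=em - signalled by the affix -du
check: bfnutneesdu -> bfnutnesdu
lemma: nutne; CLASS=pa; SUR=fe; TOR=em


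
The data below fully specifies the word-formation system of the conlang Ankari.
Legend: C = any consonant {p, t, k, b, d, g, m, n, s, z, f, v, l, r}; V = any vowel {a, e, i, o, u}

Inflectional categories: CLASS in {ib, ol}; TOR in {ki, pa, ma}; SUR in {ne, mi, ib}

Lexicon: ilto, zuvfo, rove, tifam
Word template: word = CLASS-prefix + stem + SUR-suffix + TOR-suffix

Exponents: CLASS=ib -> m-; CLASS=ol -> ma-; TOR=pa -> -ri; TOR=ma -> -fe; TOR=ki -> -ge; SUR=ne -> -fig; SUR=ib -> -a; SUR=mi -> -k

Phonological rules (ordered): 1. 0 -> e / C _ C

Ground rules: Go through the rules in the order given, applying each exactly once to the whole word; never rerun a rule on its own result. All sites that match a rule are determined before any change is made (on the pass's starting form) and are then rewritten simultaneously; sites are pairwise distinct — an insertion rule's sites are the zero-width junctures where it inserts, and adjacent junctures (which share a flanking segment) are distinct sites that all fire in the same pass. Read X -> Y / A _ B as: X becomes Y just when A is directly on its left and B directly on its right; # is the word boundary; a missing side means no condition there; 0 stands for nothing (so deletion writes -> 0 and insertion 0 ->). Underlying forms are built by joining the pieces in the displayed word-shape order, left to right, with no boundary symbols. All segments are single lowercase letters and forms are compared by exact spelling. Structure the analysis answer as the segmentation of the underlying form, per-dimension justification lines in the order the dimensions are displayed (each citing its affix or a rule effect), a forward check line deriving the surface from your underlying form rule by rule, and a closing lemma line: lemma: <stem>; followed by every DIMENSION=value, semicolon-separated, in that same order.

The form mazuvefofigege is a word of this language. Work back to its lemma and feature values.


underlying: ma-zuvfo-fig-ge
CLASS=ol - signalled by the affix ma-
TOR=ki - signalled by the affix -ge
SUR=ne - signalled by the affix -fig
check: mazuvfofigge -> mazuvefofigege
lemma: zuvfo; CLASS=ol; TOR=ki; SUR=ne


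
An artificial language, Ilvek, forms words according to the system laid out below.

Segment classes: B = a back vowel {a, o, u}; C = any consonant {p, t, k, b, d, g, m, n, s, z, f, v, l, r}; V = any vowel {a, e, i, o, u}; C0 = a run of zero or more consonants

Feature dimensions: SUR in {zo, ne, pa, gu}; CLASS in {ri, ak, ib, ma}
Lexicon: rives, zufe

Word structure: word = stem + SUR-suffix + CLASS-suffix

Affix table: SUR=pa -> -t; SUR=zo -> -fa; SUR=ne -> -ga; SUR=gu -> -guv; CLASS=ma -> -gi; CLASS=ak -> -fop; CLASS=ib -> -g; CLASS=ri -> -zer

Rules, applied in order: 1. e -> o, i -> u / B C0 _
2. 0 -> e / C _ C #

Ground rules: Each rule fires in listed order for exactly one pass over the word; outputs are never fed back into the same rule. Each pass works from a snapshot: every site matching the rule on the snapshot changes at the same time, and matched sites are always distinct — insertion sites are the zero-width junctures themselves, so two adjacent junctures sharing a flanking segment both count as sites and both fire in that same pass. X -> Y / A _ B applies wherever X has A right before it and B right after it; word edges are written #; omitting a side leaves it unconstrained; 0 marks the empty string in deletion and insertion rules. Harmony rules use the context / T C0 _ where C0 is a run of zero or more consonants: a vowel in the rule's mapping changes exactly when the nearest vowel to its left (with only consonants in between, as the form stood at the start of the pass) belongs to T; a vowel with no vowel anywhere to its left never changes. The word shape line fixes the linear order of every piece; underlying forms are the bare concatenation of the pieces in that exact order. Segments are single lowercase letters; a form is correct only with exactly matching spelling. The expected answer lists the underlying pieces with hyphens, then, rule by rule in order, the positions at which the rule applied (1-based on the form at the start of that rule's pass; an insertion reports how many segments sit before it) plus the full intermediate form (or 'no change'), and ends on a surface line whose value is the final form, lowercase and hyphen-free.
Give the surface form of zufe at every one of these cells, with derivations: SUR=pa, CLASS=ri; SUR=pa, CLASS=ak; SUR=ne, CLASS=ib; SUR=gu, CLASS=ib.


cell SUR=pa, CLASS=ri:
underlying: zufe-t-zer
1. e -> o, i -> u / B C0 _: fires at position(s) 4: zufotzer
2. 0 -> e / C _ C #: no change
surface: zufotzer

cell SUR=pa, CLASS=ak:
underlying: zufe-t-fop
1. e -> o, i -> u / B C0 _: fires at position(s) 4: zufotfop
2. 0 -> e / C _ C #: no change
surface: zufotfop

cell SUR=ne, CLASS=ib:
underlying: zufe-ga-g
1. e -> o, i -> u / B C0 _: fires at position(s) 4: zufogag
2. 0 -> e / C _ C #: no change
surface: zufogag

cell SUR=gu, CLASS=ib:
underlying: zufe-guv-g
1. e -> o, i -> u / B C0 _: fires at position(s) 4: zufoguvg
2. 0 -> e / C _ C #: inserts after position(s) 7: zufoguveg
surface: zufoguveg


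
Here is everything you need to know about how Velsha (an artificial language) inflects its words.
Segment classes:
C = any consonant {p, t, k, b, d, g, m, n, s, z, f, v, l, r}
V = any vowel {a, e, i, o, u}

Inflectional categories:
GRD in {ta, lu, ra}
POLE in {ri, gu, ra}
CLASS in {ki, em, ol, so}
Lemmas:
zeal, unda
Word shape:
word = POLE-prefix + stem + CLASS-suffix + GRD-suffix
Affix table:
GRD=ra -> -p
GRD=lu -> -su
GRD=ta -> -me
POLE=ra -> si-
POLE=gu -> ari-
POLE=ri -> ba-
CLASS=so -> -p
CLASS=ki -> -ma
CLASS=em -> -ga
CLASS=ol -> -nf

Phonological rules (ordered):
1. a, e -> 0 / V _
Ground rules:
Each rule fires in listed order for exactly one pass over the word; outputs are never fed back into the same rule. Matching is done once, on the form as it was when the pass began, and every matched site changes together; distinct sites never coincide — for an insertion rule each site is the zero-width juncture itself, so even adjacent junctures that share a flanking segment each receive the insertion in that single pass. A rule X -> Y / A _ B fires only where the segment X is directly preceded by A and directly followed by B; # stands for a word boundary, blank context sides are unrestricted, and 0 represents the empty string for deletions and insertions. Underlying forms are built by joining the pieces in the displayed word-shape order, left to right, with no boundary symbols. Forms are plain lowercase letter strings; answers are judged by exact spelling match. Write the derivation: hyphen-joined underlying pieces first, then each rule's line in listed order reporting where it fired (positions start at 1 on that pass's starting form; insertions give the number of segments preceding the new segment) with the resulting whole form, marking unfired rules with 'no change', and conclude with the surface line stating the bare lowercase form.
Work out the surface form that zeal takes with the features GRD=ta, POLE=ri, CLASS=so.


underlying: ba-zeal-p-me
1. a, e -> 0 / V _: fires at position(s) 5: bazelpme
surface: bazelpme


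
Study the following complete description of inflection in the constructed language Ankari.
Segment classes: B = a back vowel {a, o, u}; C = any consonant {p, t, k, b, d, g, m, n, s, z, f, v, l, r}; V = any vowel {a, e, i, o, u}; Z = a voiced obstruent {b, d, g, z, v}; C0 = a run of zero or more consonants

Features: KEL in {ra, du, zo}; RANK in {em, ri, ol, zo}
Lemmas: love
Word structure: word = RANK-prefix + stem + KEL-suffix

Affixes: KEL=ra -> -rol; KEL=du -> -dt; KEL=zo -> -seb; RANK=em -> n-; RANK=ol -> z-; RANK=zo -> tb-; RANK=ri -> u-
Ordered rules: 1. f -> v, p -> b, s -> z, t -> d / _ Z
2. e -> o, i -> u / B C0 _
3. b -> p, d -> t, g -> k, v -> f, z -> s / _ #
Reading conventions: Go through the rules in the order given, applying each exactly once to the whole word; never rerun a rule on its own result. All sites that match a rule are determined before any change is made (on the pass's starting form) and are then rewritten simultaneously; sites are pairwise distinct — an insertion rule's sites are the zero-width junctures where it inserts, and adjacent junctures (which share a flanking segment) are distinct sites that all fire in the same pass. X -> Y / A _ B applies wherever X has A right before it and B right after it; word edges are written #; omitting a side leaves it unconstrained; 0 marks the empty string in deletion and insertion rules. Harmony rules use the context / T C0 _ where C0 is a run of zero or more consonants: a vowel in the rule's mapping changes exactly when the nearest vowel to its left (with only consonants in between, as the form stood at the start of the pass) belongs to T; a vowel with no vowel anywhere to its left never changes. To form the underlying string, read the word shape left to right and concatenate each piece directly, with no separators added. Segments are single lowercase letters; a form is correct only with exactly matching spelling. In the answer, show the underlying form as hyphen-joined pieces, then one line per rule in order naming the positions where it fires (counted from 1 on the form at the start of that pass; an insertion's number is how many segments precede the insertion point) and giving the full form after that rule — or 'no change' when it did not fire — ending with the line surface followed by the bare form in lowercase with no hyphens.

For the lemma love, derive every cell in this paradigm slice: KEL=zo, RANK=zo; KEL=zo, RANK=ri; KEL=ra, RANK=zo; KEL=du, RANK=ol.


cell KEL=zo, RANK=zo:
underlying: tb-love-seb
1. f -> v, p -> b, s -> z, t -> d / _ Z: fires at position(s) 1: dbloveseb
2. e -> o, i -> u / B C0 _: fires at position(s) 6: dblovoseb
3. b -> p, d -> t, g -> k, v -> f, z -> s / _ #: fires at position(s) 9: dblovosep
surface: dblovosep

cell KEL=zo, RANK=ri:
underlying: u-love-seb
1. f -> v, p -> b, s -> z, t -> d / _ Z: no change
2. e -> o, i -> u / B C0 _: fires at position(s) 5: ulovoseb
3. b -> p, d -> t, g -> k, v -> f, z -> s / _ #: fires at position(s) 8: ulovosep
surface: ulovosep

cell KEL=ra, RANK=zo:
underlying: tb-love-rol
1. f -> v, p -> b, s -> z, t -> d / _ Z: fires at position(s) 1: dbloverol
2. e -> o, i -> u / B C0 _: fires at position(s) 6: dblovorol
3. b -> p, d -> t, g -> k, v -> f, z -> s / _ #: no change
surface: dblovorol

cell KEL=du, RANK=ol:
underlying: z-love-dt
1. f -> v, p -> b, s -> z, t -> d / _ Z: no change
2. e -> o, i -> u / B C0 _: fires at position(s) 5: zlovodt
3. b -> p, d -> t, g -> k, v -> f, z -> s / _ #: no change
surface: zlovodt


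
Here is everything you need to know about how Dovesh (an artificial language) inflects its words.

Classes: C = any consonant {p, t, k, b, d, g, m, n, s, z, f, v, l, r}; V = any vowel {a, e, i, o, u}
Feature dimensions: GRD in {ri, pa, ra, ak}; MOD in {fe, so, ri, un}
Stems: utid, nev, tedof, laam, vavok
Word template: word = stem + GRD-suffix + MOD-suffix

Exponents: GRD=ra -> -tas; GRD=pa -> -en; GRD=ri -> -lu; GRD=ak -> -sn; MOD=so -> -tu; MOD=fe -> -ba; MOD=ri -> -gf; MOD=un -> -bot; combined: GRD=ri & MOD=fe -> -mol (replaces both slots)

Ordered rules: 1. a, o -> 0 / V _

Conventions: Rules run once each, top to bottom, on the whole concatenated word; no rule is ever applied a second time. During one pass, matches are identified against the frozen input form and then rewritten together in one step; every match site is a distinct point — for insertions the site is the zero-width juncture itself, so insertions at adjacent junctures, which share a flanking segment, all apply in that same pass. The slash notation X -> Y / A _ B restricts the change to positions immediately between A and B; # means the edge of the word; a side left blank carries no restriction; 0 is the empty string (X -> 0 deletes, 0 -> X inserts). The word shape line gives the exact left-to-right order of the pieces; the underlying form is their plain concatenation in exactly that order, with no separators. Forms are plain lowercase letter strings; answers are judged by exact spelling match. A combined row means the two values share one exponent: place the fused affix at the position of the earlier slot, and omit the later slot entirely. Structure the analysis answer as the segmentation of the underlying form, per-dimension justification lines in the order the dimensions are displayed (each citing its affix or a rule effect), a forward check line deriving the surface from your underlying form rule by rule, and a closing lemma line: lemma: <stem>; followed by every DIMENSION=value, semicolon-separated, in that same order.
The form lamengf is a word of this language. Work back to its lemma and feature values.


underlying: laam-en-gf
GRD=pa - signalled by the affix -en
MOD=ri - signalled by the affix -gf
check: laamengf -> lamengf
lemma: laam; GRD=pa; MOD=ri
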